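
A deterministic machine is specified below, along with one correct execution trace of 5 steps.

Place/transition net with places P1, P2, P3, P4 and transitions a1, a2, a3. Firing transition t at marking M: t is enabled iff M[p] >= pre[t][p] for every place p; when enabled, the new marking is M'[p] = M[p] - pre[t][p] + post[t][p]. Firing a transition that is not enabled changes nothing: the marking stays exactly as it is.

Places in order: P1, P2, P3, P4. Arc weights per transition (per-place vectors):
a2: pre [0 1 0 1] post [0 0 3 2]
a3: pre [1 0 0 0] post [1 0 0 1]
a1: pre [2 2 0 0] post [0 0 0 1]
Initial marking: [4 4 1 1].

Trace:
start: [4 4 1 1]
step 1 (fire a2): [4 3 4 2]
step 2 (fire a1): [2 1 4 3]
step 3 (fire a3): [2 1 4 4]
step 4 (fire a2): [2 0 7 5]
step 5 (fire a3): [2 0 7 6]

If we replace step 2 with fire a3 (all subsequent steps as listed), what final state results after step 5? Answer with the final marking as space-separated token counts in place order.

(re-executing from step 2 with the substitution; state before step 2: [4 3 4 2])
step 2 (fire a3): [4 3 4 3]
step 3 (fire a3): [4 3 4 4]
step 4 (fire a2): [4 2 7 5]
step 5 (fire a3): [4 2 7 6]

4 2 7 6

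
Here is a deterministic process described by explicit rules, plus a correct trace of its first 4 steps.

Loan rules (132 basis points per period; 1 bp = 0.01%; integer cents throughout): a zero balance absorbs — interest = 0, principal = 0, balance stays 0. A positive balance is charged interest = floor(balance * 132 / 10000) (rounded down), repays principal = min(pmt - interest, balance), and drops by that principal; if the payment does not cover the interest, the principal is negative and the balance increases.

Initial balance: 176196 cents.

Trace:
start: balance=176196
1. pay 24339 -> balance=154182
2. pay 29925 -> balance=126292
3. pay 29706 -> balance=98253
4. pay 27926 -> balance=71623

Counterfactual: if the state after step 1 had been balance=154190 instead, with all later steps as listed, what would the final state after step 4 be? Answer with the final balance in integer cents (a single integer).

71632

state after step 1 := balance=154190
2. pay 29925 -> balance=126300
3. pay 29706 -> balance=98261
4. pay 27926 -> balance=71632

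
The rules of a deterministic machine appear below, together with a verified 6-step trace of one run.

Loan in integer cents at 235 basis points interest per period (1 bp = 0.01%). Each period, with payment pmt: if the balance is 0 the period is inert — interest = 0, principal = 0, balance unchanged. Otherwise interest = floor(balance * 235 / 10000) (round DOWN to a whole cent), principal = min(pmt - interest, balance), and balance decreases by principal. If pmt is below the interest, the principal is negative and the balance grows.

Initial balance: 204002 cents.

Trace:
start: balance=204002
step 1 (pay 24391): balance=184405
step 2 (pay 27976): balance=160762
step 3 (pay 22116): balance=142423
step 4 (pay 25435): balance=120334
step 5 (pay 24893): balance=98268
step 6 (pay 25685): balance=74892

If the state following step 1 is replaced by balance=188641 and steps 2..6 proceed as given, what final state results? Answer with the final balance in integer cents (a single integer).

state after step 1 := balance=188641
step 2 (pay 27976): balance=165098
step 3 (pay 22116): balance=146861
step 4 (pay 25435): balance=124877
step 5 (pay 24893): balance=102918
step 6 (pay 25685): balance=79651

79651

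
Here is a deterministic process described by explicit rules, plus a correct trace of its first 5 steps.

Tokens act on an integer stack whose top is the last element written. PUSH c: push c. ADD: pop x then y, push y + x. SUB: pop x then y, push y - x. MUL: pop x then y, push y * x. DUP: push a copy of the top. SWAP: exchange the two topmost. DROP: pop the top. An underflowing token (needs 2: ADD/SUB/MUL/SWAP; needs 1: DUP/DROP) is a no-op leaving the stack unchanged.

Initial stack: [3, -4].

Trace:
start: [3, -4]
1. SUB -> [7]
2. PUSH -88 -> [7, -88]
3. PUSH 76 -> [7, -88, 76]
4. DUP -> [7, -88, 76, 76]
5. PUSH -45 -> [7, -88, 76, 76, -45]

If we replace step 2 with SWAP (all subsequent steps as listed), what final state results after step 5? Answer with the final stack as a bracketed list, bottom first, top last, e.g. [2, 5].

(re-executing from step 2 with the substitution; state before step 2: [7])
2. SWAP -> [7]
3. PUSH 76 -> [7, 76]
4. DUP -> [7, 76, 76]
5. PUSH -45 -> [7, 76, 76, -45]

[7, 76, 76, -45]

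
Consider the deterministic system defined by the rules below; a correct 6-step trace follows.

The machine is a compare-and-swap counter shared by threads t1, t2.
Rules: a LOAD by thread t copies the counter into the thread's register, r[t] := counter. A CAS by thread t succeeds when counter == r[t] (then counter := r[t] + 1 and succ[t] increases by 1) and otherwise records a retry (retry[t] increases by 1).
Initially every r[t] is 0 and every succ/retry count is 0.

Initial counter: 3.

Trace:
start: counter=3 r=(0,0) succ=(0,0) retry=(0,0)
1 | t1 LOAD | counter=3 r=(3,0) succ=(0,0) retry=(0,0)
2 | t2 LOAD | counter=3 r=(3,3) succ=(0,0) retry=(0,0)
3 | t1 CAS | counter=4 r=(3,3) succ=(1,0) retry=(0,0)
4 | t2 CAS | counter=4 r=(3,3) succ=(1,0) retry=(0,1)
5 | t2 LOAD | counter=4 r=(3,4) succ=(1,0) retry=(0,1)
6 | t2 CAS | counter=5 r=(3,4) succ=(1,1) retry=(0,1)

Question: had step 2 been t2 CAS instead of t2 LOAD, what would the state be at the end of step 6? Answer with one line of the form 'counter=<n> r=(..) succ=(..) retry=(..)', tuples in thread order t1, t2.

counter=5 r=(3,4) succ=(1,1) retry=(0,2)

(re-executing from step 2 with the substitution; state before step 2: counter=3 r=(3,0) succ=(0,0) retry=(0,0))
2 | t2 CAS | counter=3 r=(3,0) succ=(0,0) retry=(0,1)
3 | t1 CAS | counter=4 r=(3,0) succ=(1,0) retry=(0,1)
4 | t2 CAS | counter=4 r=(3,0) succ=(1,0) retry=(0,2)
5 | t2 LOAD | counter=4 r=(3,4) succ=(1,0) retry=(0,2)
6 | t2 CAS | counter=5 r=(3,4) succ=(1,1) retry=(0,2)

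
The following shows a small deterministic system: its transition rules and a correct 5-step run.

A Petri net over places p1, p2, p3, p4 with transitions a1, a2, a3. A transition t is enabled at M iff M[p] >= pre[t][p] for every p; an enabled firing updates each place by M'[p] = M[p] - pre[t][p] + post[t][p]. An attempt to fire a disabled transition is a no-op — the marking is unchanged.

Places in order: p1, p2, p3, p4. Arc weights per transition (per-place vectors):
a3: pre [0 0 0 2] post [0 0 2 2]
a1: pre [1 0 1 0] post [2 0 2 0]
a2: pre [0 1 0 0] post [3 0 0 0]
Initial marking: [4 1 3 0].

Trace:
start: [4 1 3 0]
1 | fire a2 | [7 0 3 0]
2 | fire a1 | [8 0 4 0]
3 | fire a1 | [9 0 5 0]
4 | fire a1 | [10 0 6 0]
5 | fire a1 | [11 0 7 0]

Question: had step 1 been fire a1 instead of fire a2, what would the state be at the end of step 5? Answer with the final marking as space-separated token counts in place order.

(re-executing from step 1 with the substitution; state before step 1: [4 1 3 0])
1 | fire a1 | [5 1 4 0]
2 | fire a1 | [6 1 5 0]
3 | fire a1 | [7 1 6 0]
4 | fire a1 | [8 1 7 0]
5 | fire a1 | [9 1 8 0]

9 1 8 0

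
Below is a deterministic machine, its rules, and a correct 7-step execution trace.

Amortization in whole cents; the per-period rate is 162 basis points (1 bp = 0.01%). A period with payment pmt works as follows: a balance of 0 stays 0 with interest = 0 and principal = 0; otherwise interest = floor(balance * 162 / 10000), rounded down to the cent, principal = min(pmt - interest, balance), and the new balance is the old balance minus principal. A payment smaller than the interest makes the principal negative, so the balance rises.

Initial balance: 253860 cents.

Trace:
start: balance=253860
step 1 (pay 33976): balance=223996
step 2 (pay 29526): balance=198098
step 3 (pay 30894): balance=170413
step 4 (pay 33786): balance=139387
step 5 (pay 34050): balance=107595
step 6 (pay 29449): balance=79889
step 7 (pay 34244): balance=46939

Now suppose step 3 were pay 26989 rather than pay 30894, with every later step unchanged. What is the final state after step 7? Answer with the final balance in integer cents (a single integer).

51102

(re-executing from step 3 with the substitution; state before step 3: balance=198098)
step 3 (pay 26989): balance=174318
step 4 (pay 33786): balance=143355
step 5 (pay 34050): balance=111627
step 6 (pay 29449): balance=83986
step 7 (pay 34244): balance=51102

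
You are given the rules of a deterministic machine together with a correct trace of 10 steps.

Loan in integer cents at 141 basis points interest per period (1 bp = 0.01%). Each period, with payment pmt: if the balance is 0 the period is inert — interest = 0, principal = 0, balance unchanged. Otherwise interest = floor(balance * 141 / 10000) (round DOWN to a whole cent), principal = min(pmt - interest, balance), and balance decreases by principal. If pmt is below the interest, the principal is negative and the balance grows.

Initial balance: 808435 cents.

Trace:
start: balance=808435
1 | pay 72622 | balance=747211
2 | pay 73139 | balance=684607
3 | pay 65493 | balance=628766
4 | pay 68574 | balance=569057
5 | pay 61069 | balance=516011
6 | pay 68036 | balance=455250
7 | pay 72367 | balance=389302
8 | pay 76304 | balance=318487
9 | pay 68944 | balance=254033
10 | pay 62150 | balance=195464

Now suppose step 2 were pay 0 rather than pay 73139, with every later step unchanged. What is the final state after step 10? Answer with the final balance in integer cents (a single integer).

277274

(re-executing from step 2 with the substitution; state before step 2: balance=747211)
2 | pay 0 | balance=757746
3 | pay 65493 | balance=702937
4 | pay 68574 | balance=644274
5 | pay 61069 | balance=592289
6 | pay 68036 | balance=532604
7 | pay 72367 | balance=467746
8 | pay 76304 | balance=398037
9 | pay 68944 | balance=334705
10 | pay 62150 | balance=277274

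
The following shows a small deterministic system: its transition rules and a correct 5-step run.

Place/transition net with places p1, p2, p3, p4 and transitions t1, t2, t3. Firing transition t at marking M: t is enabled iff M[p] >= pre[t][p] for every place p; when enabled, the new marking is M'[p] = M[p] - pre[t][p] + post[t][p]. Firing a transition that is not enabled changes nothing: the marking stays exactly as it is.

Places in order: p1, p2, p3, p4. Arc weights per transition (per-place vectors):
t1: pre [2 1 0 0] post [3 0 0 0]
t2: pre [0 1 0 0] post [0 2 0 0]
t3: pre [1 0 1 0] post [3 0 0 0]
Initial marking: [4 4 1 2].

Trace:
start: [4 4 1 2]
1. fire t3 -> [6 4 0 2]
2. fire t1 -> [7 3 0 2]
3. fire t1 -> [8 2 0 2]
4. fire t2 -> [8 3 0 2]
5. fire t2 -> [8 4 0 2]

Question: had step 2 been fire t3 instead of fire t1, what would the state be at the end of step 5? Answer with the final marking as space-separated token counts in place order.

(re-executing from step 2 with the substitution; state before step 2: [6 4 0 2])
2. fire t3 -> [6 4 0 2]
3. fire t1 -> [7 3 0 2]
4. fire t2 -> [7 4 0 2]
5. fire t2 -> [7 5 0 2]

7 5 0 2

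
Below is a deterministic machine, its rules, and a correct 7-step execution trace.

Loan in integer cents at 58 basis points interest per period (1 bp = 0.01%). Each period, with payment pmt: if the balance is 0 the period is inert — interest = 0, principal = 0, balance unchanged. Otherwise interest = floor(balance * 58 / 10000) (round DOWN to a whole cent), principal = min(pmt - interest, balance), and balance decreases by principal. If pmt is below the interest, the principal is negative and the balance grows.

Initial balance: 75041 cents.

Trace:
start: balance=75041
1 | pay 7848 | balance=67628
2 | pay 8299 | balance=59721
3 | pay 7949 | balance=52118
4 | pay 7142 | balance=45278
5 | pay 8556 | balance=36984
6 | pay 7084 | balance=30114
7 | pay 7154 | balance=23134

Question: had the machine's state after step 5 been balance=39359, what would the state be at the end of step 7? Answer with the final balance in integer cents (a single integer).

25537

state after step 5 := balance=39359
6 | pay 7084 | balance=32503
7 | pay 7154 | balance=25537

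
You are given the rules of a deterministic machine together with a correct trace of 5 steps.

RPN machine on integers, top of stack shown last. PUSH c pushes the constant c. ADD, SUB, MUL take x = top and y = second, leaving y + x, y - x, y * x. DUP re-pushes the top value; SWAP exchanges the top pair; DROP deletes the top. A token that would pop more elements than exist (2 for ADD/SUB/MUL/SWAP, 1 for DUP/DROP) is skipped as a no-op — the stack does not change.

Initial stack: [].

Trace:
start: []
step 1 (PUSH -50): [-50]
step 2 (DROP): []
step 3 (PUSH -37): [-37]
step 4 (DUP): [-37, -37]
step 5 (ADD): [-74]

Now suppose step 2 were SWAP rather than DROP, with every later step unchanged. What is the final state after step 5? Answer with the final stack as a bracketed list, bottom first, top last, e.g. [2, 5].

[-50, -74]

(re-executing from step 2 with the substitution; state before step 2: [-50])
step 2 (SWAP): [-50]
step 3 (PUSH -37): [-50, -37]
step 4 (DUP): [-50, -37, -37]
step 5 (ADD): [-50, -74]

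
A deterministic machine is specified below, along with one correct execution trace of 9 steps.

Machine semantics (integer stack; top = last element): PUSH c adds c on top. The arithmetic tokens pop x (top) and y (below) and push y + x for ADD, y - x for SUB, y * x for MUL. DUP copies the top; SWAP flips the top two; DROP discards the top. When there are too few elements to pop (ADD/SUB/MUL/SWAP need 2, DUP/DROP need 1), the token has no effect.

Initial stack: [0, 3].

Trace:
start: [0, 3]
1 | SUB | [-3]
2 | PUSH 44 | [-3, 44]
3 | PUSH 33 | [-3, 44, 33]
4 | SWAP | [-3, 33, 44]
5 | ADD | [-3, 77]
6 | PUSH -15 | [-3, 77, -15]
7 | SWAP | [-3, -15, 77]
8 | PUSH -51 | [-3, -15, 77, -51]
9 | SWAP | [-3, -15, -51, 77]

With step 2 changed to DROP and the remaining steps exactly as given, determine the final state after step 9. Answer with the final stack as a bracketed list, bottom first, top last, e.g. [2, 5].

[-15, -51, 33]

(re-executing from step 2 with the substitution; state before step 2: [-3])
2 | DROP | []
3 | PUSH 33 | [33]
4 | SWAP | [33]
5 | ADD | [33]
6 | PUSH -15 | [33, -15]
7 | SWAP | [-15, 33]
8 | PUSH -51 | [-15, 33, -51]
9 | SWAP | [-15, -51, 33]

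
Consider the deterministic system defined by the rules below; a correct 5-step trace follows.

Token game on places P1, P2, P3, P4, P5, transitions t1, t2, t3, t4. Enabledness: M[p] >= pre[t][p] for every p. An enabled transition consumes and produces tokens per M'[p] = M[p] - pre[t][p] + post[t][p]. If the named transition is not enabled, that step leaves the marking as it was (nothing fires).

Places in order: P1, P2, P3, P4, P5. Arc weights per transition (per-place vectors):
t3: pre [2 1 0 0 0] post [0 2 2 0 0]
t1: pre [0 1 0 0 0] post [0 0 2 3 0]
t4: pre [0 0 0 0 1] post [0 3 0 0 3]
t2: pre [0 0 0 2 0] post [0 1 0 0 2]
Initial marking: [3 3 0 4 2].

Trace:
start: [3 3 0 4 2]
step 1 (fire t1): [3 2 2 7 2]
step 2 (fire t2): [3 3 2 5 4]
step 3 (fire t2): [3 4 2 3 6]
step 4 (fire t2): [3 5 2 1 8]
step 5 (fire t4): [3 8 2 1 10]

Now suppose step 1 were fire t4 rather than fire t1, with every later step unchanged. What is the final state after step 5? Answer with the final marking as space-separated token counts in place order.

3 11 0 0 10

(re-executing from step 1 with the substitution; state before step 1: [3 3 0 4 2])
step 1 (fire t4): [3 6 0 4 4]
step 2 (fire t2): [3 7 0 2 6]
step 3 (fire t2): [3 8 0 0 8]
step 4 (fire t2): [3 8 0 0 8]
step 5 (fire t4): [3 11 0 0 10]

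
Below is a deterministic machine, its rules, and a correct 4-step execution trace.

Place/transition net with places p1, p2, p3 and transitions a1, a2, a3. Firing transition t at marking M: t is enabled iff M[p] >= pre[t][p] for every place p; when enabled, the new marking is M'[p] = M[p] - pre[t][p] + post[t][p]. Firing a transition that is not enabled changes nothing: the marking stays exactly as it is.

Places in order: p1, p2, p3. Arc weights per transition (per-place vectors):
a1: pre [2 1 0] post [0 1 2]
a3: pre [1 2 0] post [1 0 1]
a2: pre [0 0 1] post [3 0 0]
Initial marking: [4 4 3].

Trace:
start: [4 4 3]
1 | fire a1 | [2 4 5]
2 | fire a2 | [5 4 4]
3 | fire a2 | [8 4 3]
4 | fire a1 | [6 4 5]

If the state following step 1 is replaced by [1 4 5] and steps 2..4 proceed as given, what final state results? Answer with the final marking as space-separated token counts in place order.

5 4 5

state after step 1 := [1 4 5]
2 | fire a2 | [4 4 4]
3 | fire a2 | [7 4 3]
4 | fire a1 | [5 4 5]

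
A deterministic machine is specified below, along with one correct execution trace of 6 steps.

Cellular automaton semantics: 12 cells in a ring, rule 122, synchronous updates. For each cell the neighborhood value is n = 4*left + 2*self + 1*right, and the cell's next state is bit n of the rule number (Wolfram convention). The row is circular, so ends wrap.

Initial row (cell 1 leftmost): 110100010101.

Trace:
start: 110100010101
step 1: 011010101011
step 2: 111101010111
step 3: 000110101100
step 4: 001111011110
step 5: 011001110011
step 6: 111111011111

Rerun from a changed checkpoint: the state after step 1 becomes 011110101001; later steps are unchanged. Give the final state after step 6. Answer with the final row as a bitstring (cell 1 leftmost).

000011111110

state after step 1 := 011110101001
step 2: 110011010110
step 3: 111111101111
step 4: 000000111000
step 5: 000001101100
step 6: 000011111110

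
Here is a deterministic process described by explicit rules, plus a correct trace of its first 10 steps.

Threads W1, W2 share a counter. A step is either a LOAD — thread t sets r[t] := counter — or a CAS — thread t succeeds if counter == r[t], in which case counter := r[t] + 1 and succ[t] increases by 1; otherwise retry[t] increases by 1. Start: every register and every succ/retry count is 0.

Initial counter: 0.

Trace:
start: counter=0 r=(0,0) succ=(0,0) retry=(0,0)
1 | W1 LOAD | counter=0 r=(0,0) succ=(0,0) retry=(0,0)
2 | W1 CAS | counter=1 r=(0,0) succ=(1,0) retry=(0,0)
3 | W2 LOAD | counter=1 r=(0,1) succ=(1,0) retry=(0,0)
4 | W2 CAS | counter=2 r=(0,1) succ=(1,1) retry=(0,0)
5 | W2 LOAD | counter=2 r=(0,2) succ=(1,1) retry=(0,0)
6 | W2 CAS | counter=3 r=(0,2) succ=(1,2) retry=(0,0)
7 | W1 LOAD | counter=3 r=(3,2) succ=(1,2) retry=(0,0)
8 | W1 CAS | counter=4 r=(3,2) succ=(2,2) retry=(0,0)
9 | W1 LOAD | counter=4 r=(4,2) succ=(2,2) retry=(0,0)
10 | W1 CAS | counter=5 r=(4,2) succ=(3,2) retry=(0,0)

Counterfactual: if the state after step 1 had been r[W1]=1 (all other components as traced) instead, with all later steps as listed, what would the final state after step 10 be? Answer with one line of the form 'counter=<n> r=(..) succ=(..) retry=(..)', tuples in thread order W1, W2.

counter=4 r=(3,1) succ=(2,2) retry=(1,0)

state after step 1 := counter=0 r=(1,0) succ=(0,0) retry=(0,0)
2 | W1 CAS | counter=0 r=(1,0) succ=(0,0) retry=(1,0)
3 | W2 LOAD | counter=0 r=(1,0) succ=(0,0) retry=(1,0)
4 | W2 CAS | counter=1 r=(1,0) succ=(0,1) retry=(1,0)
5 | W2 LOAD | counter=1 r=(1,1) succ=(0,1) retry=(1,0)
6 | W2 CAS | counter=2 r=(1,1) succ=(0,2) retry=(1,0)
7 | W1 LOAD | counter=2 r=(2,1) succ=(0,2) retry=(1,0)
8 | W1 CAS | counter=3 r=(2,1) succ=(1,2) retry=(1,0)
9 | W1 LOAD | counter=3 r=(3,1) succ=(1,2) retry=(1,0)
10 | W1 CAS | counter=4 r=(3,1) succ=(2,2) retry=(1,0)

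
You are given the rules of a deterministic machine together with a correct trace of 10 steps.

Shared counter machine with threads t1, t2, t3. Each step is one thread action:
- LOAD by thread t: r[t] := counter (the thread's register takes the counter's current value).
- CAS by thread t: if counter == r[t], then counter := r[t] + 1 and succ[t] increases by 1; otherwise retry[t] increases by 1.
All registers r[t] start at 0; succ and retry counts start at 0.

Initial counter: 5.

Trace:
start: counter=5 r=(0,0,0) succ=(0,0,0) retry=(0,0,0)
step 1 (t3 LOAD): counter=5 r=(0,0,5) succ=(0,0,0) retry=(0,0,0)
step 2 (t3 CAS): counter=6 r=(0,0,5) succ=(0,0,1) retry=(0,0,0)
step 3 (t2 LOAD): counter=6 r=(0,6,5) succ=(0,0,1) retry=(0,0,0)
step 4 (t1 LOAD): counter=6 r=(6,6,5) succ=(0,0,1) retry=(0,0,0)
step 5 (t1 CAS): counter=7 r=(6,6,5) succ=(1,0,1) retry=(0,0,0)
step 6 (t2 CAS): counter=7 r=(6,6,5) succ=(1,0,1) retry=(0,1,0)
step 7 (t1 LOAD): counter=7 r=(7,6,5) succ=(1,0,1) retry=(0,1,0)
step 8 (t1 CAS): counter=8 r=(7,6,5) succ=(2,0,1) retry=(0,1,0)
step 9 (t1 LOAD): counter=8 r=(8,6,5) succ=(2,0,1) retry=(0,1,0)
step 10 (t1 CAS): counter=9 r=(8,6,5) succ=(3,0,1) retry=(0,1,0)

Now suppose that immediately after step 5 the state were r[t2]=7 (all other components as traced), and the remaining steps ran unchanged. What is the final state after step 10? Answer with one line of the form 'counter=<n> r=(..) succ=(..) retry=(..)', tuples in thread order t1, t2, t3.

state after step 5 := counter=7 r=(6,7,5) succ=(1,0,1) retry=(0,0,0)
step 6 (t2 CAS): counter=8 r=(6,7,5) succ=(1,1,1) retry=(0,0,0)
step 7 (t1 LOAD): counter=8 r=(8,7,5) succ=(1,1,1) retry=(0,0,0)
step 8 (t1 CAS): counter=9 r=(8,7,5) succ=(2,1,1) retry=(0,0,0)
step 9 (t1 LOAD): counter=9 r=(9,7,5) succ=(2,1,1) retry=(0,0,0)
step 10 (t1 CAS): counter=10 r=(9,7,5) succ=(3,1,1) retry=(0,0,0)

counter=10 r=(9,7,5) succ=(3,1,1) retry=(0,0,0)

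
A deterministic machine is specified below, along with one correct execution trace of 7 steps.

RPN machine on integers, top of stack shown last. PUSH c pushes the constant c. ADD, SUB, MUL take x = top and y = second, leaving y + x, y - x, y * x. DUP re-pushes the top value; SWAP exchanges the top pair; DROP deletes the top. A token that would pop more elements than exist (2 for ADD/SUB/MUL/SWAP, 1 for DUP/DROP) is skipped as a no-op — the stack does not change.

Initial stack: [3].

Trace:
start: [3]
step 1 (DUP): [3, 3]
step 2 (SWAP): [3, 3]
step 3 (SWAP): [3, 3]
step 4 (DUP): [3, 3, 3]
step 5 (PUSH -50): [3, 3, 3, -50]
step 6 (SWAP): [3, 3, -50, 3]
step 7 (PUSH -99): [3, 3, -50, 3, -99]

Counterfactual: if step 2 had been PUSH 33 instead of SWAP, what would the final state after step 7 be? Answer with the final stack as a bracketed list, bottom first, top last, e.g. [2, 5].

(re-executing from step 2 with the substitution; state before step 2: [3, 3])
step 2 (PUSH 33): [3, 3, 33]
step 3 (SWAP): [3, 33, 3]
step 4 (DUP): [3, 33, 3, 3]
step 5 (PUSH -50): [3, 33, 3, 3, -50]
step 6 (SWAP): [3, 33, 3, -50, 3]
step 7 (PUSH -99): [3, 33, 3, -50, 3, -99]

[3, 33, 3, -50, 3, -99]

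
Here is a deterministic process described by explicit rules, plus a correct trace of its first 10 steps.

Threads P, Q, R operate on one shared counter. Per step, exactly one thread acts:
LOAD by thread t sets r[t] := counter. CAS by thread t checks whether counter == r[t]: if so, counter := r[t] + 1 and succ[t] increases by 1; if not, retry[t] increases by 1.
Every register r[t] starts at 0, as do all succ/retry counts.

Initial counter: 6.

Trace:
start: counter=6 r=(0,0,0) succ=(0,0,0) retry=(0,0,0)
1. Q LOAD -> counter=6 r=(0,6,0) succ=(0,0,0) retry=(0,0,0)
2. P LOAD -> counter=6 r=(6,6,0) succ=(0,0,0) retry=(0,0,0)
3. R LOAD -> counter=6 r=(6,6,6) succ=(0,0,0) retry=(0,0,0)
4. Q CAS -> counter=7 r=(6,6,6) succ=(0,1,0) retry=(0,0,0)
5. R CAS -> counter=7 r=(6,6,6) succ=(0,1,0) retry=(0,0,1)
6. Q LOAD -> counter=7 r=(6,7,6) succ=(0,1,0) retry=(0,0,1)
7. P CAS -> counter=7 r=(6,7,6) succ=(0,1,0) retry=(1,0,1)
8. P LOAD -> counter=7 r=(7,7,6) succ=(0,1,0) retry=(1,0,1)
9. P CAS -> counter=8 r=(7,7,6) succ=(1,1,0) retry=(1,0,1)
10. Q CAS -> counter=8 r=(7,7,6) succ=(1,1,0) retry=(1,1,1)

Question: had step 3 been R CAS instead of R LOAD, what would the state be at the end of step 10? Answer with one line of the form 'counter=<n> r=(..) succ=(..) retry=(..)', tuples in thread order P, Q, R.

counter=8 r=(7,7,0) succ=(1,1,0) retry=(1,1,2)

(re-executing from step 3 with the substitution; state before step 3: counter=6 r=(6,6,0) succ=(0,0,0) retry=(0,0,0))
3. R CAS -> counter=6 r=(6,6,0) succ=(0,0,0) retry=(0,0,1)
4. Q CAS -> counter=7 r=(6,6,0) succ=(0,1,0) retry=(0,0,1)
5. R CAS -> counter=7 r=(6,6,0) succ=(0,1,0) retry=(0,0,2)
6. Q LOAD -> counter=7 r=(6,7,0) succ=(0,1,0) retry=(0,0,2)
7. P CAS -> counter=7 r=(6,7,0) succ=(0,1,0) retry=(1,0,2)
8. P LOAD -> counter=7 r=(7,7,0) succ=(0,1,0) retry=(1,0,2)
9. P CAS -> counter=8 r=(7,7,0) succ=(1,1,0) retry=(1,0,2)
10. Q CAS -> counter=8 r=(7,7,0) succ=(1,1,0) retry=(1,1,2)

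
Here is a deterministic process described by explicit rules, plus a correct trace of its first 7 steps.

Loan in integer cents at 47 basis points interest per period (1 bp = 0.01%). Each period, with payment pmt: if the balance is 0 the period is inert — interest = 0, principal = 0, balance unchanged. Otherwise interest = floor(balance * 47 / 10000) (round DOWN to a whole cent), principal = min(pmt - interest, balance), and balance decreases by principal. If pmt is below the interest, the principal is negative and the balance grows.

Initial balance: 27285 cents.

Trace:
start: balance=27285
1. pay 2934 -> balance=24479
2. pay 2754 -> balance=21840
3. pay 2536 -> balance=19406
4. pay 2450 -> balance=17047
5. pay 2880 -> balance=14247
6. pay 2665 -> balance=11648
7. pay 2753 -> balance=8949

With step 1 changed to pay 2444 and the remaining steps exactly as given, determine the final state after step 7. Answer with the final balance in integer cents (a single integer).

9453

(re-executing from step 1 with the substitution; state before step 1: balance=27285)
1. pay 2444 -> balance=24969
2. pay 2754 -> balance=22332
3. pay 2536 -> balance=19900
4. pay 2450 -> balance=17543
5. pay 2880 -> balance=14745
6. pay 2665 -> balance=12149
7. pay 2753 -> balance=9453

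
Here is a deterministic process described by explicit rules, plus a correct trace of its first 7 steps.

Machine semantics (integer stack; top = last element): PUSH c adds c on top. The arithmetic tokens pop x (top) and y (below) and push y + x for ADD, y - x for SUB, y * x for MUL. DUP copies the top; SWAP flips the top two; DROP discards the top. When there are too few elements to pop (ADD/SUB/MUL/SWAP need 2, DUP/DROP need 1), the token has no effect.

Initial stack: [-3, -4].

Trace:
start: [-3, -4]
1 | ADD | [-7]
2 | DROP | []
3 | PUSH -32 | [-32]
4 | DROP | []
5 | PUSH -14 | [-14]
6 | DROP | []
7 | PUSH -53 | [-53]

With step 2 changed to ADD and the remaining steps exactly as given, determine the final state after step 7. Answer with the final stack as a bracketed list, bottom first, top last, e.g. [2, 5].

(re-executing from step 2 with the substitution; state before step 2: [-7])
2 | ADD | [-7]
3 | PUSH -32 | [-7, -32]
4 | DROP | [-7]
5 | PUSH -14 | [-7, -14]
6 | DROP | [-7]
7 | PUSH -53 | [-7, -53]

[-7, -53]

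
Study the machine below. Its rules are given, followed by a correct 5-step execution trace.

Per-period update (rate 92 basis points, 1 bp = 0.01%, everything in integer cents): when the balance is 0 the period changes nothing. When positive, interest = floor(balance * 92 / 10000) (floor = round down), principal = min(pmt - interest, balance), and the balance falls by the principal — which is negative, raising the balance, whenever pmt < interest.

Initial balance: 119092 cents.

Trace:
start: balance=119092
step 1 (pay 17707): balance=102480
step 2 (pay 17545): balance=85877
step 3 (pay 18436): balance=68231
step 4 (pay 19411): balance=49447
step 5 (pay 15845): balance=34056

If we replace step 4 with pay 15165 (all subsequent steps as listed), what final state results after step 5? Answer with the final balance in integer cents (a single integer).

38341

(re-executing from step 4 with the substitution; state before step 4: balance=68231)
step 4 (pay 15165): balance=53693
step 5 (pay 15845): balance=38341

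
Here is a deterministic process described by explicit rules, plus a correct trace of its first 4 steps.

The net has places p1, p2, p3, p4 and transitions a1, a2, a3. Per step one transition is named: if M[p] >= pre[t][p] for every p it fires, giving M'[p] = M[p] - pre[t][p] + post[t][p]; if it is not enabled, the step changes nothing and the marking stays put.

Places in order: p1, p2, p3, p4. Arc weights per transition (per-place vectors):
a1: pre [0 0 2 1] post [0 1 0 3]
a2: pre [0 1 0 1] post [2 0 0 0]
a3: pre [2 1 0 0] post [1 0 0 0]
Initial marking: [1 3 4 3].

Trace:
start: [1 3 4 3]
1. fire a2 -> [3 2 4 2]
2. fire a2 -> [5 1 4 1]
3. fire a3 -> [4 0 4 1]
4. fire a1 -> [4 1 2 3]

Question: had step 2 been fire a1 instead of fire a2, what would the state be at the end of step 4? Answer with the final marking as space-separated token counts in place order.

(re-executing from step 2 with the substitution; state before step 2: [3 2 4 2])
2. fire a1 -> [3 3 2 4]
3. fire a3 -> [2 2 2 4]
4. fire a1 -> [2 3 0 6]

2 3 0 6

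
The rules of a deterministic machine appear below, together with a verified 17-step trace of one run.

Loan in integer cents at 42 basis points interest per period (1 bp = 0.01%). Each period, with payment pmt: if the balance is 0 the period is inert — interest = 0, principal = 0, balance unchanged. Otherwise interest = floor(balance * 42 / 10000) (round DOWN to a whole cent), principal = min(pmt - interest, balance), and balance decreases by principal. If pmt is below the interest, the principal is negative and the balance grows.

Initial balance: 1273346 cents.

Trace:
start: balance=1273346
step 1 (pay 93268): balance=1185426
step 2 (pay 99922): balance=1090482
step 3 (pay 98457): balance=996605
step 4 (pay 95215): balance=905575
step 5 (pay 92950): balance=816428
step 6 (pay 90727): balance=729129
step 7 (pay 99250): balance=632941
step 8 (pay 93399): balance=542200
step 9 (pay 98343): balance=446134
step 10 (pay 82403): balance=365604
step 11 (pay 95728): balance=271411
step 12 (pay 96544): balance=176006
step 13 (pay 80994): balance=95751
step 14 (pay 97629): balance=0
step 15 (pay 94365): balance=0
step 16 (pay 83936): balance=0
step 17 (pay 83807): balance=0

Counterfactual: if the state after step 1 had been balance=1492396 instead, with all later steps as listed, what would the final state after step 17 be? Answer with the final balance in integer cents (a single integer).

state after step 1 := balance=1492396
step 2 (pay 99922): balance=1398742
step 3 (pay 98457): balance=1306159
step 4 (pay 95215): balance=1216429
step 5 (pay 92950): balance=1128588
step 6 (pay 90727): balance=1042601
step 7 (pay 99250): balance=947729
step 8 (pay 93399): balance=858310
step 9 (pay 98343): balance=763571
step 10 (pay 82403): balance=684374
step 11 (pay 95728): balance=591520
step 12 (pay 96544): balance=497460
step 13 (pay 80994): balance=418555
step 14 (pay 97629): balance=322683
step 15 (pay 94365): balance=229673
step 16 (pay 83936): balance=146701
step 17 (pay 83807): balance=63510

63510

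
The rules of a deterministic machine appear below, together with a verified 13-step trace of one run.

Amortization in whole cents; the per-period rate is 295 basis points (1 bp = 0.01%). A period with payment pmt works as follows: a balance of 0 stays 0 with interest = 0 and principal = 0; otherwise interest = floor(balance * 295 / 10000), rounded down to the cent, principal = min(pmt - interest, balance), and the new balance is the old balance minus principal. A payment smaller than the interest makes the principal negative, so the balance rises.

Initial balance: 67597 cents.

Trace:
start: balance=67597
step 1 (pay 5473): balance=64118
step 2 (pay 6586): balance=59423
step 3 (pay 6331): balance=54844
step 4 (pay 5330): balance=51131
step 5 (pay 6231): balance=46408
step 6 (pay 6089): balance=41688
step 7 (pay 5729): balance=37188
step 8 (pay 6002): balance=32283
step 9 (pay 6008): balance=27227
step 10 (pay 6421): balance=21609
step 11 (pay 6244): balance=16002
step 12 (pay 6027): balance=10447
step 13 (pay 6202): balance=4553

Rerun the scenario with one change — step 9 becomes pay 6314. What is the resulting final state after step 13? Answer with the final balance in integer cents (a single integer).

(re-executing from step 9 with the substitution; state before step 9: balance=32283)
step 9 (pay 6314): balance=26921
step 10 (pay 6421): balance=21294
step 11 (pay 6244): balance=15678
step 12 (pay 6027): balance=10113
step 13 (pay 6202): balance=4209

4209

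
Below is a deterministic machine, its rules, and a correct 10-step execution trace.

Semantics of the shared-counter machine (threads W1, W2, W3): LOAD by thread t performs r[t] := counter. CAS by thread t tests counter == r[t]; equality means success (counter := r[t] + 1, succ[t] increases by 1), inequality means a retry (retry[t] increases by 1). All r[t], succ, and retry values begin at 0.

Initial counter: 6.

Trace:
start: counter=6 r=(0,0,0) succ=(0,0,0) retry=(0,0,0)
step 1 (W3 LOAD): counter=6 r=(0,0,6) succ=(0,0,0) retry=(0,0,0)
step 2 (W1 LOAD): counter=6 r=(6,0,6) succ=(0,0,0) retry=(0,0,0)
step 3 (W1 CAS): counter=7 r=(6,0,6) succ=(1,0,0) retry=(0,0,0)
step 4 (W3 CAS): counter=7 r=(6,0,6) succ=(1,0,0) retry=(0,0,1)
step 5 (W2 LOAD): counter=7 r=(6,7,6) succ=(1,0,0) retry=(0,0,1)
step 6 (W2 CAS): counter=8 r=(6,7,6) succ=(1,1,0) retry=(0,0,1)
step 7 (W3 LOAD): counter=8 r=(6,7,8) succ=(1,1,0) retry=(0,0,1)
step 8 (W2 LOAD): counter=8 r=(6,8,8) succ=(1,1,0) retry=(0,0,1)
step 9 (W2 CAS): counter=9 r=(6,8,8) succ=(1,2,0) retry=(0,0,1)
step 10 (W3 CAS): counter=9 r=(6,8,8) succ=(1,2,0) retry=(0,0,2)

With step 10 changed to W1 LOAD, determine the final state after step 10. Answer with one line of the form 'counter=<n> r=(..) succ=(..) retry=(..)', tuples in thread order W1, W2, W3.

(re-executing from step 10 with the substitution; state before step 10: counter=9 r=(6,8,8) succ=(1,2,0) retry=(0,0,1))
step 10 (W1 LOAD): counter=9 r=(9,8,8) succ=(1,2,0) retry=(0,0,1)

counter=9 r=(9,8,8) succ=(1,2,0) retry=(0,0,1)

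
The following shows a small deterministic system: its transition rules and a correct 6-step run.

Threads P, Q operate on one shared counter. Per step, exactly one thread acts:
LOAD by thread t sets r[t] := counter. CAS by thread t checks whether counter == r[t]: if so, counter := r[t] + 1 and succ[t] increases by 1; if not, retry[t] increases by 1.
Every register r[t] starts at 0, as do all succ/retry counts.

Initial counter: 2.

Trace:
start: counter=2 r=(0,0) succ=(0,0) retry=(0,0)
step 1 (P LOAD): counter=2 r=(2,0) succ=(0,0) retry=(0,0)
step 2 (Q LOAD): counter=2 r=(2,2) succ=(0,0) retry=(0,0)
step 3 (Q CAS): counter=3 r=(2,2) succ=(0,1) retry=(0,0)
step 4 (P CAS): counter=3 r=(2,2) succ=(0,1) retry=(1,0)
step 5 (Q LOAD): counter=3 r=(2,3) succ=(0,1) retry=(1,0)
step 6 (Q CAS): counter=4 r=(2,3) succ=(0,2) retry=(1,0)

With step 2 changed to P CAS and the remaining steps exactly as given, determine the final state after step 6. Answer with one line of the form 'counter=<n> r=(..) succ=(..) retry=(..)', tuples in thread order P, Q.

counter=4 r=(2,3) succ=(1,1) retry=(1,1)

(re-executing from step 2 with the substitution; state before step 2: counter=2 r=(2,0) succ=(0,0) retry=(0,0))
step 2 (P CAS): counter=3 r=(2,0) succ=(1,0) retry=(0,0)
step 3 (Q CAS): counter=3 r=(2,0) succ=(1,0) retry=(0,1)
step 4 (P CAS): counter=3 r=(2,0) succ=(1,0) retry=(1,1)
step 5 (Q LOAD): counter=3 r=(2,3) succ=(1,0) retry=(1,1)
step 6 (Q CAS): counter=4 r=(2,3) succ=(1,1) retry=(1,1)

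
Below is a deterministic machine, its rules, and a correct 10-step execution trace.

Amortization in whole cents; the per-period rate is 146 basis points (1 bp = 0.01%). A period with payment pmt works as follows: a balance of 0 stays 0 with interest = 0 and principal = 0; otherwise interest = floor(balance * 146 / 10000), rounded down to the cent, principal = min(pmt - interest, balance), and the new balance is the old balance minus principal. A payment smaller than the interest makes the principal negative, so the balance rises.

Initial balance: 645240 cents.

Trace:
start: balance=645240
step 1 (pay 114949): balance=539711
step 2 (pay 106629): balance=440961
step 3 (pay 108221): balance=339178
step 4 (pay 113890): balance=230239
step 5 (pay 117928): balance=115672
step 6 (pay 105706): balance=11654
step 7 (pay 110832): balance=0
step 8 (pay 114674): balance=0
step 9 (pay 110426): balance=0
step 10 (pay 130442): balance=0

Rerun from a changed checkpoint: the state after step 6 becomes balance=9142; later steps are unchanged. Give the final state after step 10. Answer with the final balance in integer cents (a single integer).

0

state after step 6 := balance=9142
step 7 (pay 110832): balance=0
step 8 (pay 114674): balance=0
step 9 (pay 110426): balance=0
step 10 (pay 130442): balance=0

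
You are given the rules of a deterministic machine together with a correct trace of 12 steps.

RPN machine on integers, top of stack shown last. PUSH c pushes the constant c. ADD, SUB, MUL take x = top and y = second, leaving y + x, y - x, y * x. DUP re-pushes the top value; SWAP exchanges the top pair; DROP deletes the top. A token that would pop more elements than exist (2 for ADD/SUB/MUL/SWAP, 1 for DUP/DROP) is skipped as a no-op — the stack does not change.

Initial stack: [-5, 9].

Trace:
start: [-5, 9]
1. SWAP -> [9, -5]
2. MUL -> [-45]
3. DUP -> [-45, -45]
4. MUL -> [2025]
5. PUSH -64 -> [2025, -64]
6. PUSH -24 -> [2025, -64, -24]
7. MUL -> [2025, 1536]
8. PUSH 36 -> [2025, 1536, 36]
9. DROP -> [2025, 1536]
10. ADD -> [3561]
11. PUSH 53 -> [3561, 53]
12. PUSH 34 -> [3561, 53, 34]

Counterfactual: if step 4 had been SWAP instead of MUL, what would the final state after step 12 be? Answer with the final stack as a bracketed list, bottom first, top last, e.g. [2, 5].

(re-executing from step 4 with the substitution; state before step 4: [-45, -45])
4. SWAP -> [-45, -45]
5. PUSH -64 -> [-45, -45, -64]
6. PUSH -24 -> [-45, -45, -64, -24]
7. MUL -> [-45, -45, 1536]
8. PUSH 36 -> [-45, -45, 1536, 36]
9. DROP -> [-45, -45, 1536]
10. ADD -> [-45, 1491]
11. PUSH 53 -> [-45, 1491, 53]
12. PUSH 34 -> [-45, 1491, 53, 34]

[-45, 1491, 53, 34]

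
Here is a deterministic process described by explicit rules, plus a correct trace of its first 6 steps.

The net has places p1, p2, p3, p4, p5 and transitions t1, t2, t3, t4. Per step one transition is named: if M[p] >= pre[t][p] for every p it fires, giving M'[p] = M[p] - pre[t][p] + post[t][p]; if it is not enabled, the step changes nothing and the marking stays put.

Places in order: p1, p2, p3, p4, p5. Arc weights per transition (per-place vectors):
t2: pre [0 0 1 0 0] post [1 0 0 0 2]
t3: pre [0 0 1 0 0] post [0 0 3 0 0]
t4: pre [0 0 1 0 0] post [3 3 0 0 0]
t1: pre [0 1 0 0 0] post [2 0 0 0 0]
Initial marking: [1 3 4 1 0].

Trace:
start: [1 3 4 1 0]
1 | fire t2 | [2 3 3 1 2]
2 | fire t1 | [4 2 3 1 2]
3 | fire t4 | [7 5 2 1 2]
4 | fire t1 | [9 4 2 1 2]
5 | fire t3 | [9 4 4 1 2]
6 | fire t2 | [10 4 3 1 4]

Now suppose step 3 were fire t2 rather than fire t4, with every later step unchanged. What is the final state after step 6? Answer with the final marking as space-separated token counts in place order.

8 1 3 1 6

(re-executing from step 3 with the substitution; state before step 3: [4 2 3 1 2])
3 | fire t2 | [5 2 2 1 4]
4 | fire t1 | [7 1 2 1 4]
5 | fire t3 | [7 1 4 1 4]
6 | fire t2 | [8 1 3 1 6]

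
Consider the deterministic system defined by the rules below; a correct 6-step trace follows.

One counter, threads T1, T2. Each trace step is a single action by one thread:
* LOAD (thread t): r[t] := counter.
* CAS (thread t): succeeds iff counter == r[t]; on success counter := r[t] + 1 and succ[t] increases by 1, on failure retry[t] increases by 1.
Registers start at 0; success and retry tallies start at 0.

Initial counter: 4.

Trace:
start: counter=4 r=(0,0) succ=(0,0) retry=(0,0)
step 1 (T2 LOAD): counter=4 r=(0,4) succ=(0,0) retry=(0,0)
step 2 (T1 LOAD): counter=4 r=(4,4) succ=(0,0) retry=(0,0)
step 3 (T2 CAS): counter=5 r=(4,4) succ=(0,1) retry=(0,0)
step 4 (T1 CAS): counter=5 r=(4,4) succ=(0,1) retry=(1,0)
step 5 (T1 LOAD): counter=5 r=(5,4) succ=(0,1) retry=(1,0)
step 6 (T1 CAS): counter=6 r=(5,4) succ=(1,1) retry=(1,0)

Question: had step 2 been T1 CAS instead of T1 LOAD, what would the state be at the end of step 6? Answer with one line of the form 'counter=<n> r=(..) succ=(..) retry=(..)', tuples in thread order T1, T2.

(re-executing from step 2 with the substitution; state before step 2: counter=4 r=(0,4) succ=(0,0) retry=(0,0))
step 2 (T1 CAS): counter=4 r=(0,4) succ=(0,0) retry=(1,0)
step 3 (T2 CAS): counter=5 r=(0,4) succ=(0,1) retry=(1,0)
step 4 (T1 CAS): counter=5 r=(0,4) succ=(0,1) retry=(2,0)
step 5 (T1 LOAD): counter=5 r=(5,4) succ=(0,1) retry=(2,0)
step 6 (T1 CAS): counter=6 r=(5,4) succ=(1,1) retry=(2,0)

counter=6 r=(5,4) succ=(1,1) retry=(2,0)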